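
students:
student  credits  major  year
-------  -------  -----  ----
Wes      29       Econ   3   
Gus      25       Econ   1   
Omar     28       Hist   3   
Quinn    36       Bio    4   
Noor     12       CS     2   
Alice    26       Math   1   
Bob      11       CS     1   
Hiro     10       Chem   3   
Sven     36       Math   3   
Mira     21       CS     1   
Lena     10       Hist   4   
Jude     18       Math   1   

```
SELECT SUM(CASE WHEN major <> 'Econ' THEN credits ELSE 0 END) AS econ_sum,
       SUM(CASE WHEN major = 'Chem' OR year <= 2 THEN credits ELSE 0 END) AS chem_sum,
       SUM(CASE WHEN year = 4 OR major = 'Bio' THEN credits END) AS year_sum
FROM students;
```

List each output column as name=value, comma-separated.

[econ_sum: major <> 'Econ']
student=Wes: ✗
student=Gus: ✗
student=Omar: ✓ → 28
student=Quinn: ✓ → 36
student=Noor: ✓ → 12
student=Alice: ✓ → 26
student=Bob: ✓ → 11
student=Hiro: ✓ → 10
student=Sven: ✓ → 36
student=Mira: ✓ → 21
student=Lena: ✓ → 10
student=Jude: ✓ → 18
econ_sum = 28 + 36 + 12 + 26 + 11 + 10 + 36 + 21 + 10 + 18 = 208
—
[chem_sum: major = 'Chem' OR year <= 2]
student=Wes: ✗
student=Gus: ✓ → 25
student=Omar: ✗
student=Quinn: ✗
student=Noor: ✓ → 12
student=Alice: ✓ → 26
student=Bob: ✓ → 11
student=Hiro: ✓ → 10
student=Sven: ✗
student=Mira: ✓ → 21
student=Lena: ✗
student=Jude: ✓ → 18
chem_sum = 25 + 12 + 26 + 11 + 10 + 21 + 18 = 123
—
[year_sum: year = 4 OR major = 'Bio']
student=Wes: ✗
student=Gus: ✗
student=Omar: ✗
student=Quinn: ✓ → 36
student=Noor: ✗
student=Alice: ✗
student=Bob: ✗
student=Hiro: ✗
student=Sven: ✗
student=Mira: ✗
student=Lena: ✓ → 10
student=Jude: ✗
year_sum = 36 + 10 = 46

econ_sum=208, chem_sum=123, year_sum=46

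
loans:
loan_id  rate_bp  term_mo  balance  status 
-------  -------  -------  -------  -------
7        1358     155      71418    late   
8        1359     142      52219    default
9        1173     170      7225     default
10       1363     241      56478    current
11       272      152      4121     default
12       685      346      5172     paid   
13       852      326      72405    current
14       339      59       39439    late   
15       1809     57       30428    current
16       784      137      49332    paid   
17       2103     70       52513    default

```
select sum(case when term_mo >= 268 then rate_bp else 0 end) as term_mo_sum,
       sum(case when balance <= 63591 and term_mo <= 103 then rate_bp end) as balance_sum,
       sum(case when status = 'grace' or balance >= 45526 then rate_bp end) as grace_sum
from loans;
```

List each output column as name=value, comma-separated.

term_mo_sum=1537, balance_sum=4251, grace_sum=7819

[term_mo_sum: term_mo >= 268]
loan_id=7: ✗
loan_id=8: ✗
loan_id=9: ✗
loan_id=10: ✗
loan_id=11: ✗
loan_id=12: ✓ → 685
loan_id=13: ✓ → 852
loan_id=14: ✗
loan_id=15: ✗
loan_id=16: ✗
loan_id=17: ✗
term_mo_sum = 685 + 852 = 1537
—
[balance_sum: balance <= 63591 and term_mo <= 103]
loan_id=7: ✗
loan_id=8: ✗
loan_id=9: ✗
loan_id=10: ✗
loan_id=11: ✗
loan_id=12: ✗
loan_id=13: ✗
loan_id=14: ✓ → 339
loan_id=15: ✓ → 1809
loan_id=16: ✗
loan_id=17: ✓ → 2103
balance_sum = 339 + 1809 + 2103 = 4251
—
[grace_sum: status = 'grace' or balance >= 45526]
loan_id=7: ✓ → 1358
loan_id=8: ✓ → 1359
loan_id=9: ✗
loan_id=10: ✓ → 1363
loan_id=11: ✗
loan_id=12: ✗
loan_id=13: ✓ → 852
loan_id=14: ✗
loan_id=15: ✗
loan_id=16: ✓ → 784
loan_id=17: ✓ → 2103
grace_sum = 1358 + 1359 + 1363 + 852 + 784 + 2103 = 7819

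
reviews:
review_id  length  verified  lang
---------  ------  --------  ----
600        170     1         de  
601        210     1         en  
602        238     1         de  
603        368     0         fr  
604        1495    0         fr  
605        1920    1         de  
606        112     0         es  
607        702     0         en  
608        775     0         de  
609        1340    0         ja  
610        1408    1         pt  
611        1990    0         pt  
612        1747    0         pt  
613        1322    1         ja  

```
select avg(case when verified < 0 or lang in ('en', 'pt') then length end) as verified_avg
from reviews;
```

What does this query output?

review_id=600: ✗
review_id=601: ✓ → 210
review_id=602: ✗
review_id=603: ✗
review_id=604: ✗
review_id=605: ✗
review_id=606: ✗
review_id=607: ✓ → 702
review_id=608: ✗
review_id=609: ✗
review_id=610: ✓ → 1408
review_id=611: ✓ → 1990
review_id=612: ✓ → 1747
review_id=613: ✗
verified_avg = (210 + 702 + 1408 + 1990 + 1747) / 5 = 1211.4

1211.4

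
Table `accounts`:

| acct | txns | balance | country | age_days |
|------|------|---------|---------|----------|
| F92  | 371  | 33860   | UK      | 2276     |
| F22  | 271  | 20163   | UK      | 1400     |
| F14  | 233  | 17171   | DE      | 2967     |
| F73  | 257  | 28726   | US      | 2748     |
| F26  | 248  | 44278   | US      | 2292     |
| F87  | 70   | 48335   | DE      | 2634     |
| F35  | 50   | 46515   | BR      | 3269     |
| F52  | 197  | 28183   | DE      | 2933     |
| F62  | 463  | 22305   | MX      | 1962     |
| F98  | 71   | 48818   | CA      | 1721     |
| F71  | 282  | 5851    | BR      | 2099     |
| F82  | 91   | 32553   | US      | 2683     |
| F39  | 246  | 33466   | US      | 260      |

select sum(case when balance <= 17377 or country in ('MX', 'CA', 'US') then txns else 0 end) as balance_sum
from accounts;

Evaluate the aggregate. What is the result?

acct=F92: ✗
acct=F22: ✗
acct=F14: ✓ → 233
acct=F73: ✓ → 257
acct=F26: ✓ → 248
acct=F87: ✗
acct=F35: ✗
acct=F52: ✗
acct=F62: ✓ → 463
acct=F98: ✓ → 71
acct=F71: ✓ → 282
acct=F82: ✓ → 91
acct=F39: ✓ → 246
balance_sum = 233 + 257 + 248 + 463 + 71 + 282 + 91 + 246 = 1891

1891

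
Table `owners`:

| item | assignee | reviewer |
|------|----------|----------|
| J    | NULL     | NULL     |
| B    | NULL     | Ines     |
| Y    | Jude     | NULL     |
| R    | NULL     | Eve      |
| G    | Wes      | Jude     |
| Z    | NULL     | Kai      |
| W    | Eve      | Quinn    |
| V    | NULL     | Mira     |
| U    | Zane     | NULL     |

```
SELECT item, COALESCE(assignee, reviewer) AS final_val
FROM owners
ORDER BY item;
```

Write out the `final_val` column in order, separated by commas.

item=B: assignee=NULL, reviewer=Ines → Ines
item=G: assignee=Wes → Wes
item=J: assignee=NULL, reviewer=NULL (all NULL) → NULL
item=R: assignee=NULL, reviewer=Eve → Eve
item=U: assignee=Zane → Zane
item=V: assignee=NULL, reviewer=Mira → Mira
item=W: assignee=Eve → Eve
item=Y: assignee=Jude → Jude
item=Z: assignee=NULL, reviewer=Kai → Kai

Ines, Wes, NULL, Eve, Zane, Mira, Eve, Jude, Kai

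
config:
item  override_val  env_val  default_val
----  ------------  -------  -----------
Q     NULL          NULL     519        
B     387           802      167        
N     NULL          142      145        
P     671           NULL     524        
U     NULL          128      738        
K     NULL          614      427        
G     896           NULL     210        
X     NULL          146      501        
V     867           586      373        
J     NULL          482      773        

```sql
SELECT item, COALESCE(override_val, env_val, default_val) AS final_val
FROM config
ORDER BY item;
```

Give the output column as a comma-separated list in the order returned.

387, 896, 482, 614, 142, 671, 519, 128, 867, 146

item=B: override_val=387 → 387
item=G: override_val=896 → 896
item=J: override_val=NULL, env_val=482 → 482
item=K: override_val=NULL, env_val=614 → 614
item=N: override_val=NULL, env_val=142 → 142
item=P: override_val=671 → 671
item=Q: override_val=NULL, env_val=NULL, default_val=519 → 519
item=U: override_val=NULL, env_val=128 → 128
item=V: override_val=867 → 867
item=X: override_val=NULL, env_val=146 → 146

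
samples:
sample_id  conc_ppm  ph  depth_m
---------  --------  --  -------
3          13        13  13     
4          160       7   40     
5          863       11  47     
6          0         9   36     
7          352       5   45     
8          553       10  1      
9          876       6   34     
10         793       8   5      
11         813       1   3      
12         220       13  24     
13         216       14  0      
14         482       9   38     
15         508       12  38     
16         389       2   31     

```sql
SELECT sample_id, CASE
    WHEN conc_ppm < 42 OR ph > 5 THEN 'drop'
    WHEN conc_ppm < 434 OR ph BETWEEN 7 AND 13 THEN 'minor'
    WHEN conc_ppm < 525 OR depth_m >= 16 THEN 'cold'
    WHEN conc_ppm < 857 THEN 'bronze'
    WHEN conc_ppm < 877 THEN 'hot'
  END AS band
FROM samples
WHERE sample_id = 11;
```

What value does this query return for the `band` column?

sample_id = 11: conc_ppm=813, ph=1, depth_m=3.
conc_ppm < 42 OR ph > 5 → false
conc_ppm < 434 OR ph BETWEEN 7 AND 13 → false
conc_ppm < 525 OR depth_m >= 16 → false
conc_ppm < 857 → true → bronze

bronze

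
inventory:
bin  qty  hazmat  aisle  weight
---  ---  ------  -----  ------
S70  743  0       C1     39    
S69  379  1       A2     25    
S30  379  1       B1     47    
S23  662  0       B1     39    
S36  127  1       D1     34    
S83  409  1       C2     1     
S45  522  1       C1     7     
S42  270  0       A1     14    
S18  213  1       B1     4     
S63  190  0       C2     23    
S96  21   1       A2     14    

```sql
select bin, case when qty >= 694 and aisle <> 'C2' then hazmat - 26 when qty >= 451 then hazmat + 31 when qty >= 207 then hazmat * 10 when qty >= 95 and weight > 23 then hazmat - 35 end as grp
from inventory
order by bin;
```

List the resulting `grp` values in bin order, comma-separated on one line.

bin=S18: qty >= 207 → 10
bin=S23: qty >= 451 → 31
bin=S30: qty >= 207 → 10
bin=S36: qty >= 95 and weight > 23 → -34
bin=S42: qty >= 207 → 0
bin=S45: qty >= 451 → 32
bin=S63: (no match → NULL) → NULL
bin=S69: qty >= 207 → 10
bin=S70: qty >= 694 and aisle <> 'C2' → -26
bin=S83: qty >= 207 → 10
bin=S96: (no match → NULL) → NULL

10, 31, 10, -34, 0, 32, NULL, 10, -26, 10, NULL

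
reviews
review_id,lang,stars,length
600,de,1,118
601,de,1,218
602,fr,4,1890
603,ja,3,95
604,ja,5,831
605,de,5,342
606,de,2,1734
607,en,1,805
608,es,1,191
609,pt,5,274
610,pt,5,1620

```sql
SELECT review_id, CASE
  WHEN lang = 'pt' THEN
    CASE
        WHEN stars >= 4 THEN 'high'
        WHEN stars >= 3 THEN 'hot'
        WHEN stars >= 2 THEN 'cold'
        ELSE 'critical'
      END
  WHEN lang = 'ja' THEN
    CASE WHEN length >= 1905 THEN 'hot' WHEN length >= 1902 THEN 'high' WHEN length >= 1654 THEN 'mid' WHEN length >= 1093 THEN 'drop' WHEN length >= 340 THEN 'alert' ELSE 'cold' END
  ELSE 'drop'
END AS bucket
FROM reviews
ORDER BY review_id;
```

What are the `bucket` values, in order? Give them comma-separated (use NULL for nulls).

drop, drop, drop, cold, alert, drop, drop, drop, drop, high, high

review_id=600: lang='de' → outer ELSE → drop
review_id=601: lang='de' → outer ELSE → drop
review_id=602: lang='fr' → outer ELSE → drop
review_id=603: lang='ja' → inner[ELSE] → cold
review_id=604: lang='ja' → inner[length >= 340] → alert
review_id=605: lang='de' → outer ELSE → drop
review_id=606: lang='de' → outer ELSE → drop
review_id=607: lang='en' → outer ELSE → drop
review_id=608: lang='es' → outer ELSE → drop
review_id=609: lang='pt' → inner[stars >= 4] → high
review_id=610: lang='pt' → inner[stars >= 4] → high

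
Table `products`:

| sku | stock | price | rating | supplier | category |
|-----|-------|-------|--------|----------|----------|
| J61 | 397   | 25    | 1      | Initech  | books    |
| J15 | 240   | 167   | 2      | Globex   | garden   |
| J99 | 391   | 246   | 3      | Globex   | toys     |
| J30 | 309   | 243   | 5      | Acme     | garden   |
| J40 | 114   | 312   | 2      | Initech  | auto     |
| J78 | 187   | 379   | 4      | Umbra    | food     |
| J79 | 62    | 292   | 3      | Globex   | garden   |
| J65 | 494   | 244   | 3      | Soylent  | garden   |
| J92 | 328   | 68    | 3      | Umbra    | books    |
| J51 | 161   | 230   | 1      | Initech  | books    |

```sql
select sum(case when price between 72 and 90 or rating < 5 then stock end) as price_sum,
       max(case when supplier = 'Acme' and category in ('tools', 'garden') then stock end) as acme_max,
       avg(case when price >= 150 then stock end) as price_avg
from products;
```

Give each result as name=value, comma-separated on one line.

[price_sum: price between 72 and 90 or rating < 5]
sku=J61: ✓ → 397
sku=J15: ✓ → 240
sku=J99: ✓ → 391
sku=J30: ✗
sku=J40: ✓ → 114
sku=J78: ✓ → 187
sku=J79: ✓ → 62
sku=J65: ✓ → 494
sku=J92: ✓ → 328
sku=J51: ✓ → 161
price_sum = 397 + 240 + 391 + 114 + 187 + 62 + 494 + 328 + 161 = 2374
—
[acme_max: supplier = 'Acme' and category in ('tools', 'garden')]
sku=J61: ✗
sku=J15: ✗
sku=J99: ✗
sku=J30: ✓ → 309
sku=J40: ✗
sku=J78: ✗
sku=J79: ✗
sku=J65: ✗
sku=J92: ✗
sku=J51: ✗
acme_max = MAX(309) = 309
—
[price_avg: price >= 150]
sku=J61: ✗
sku=J15: ✓ → 240
sku=J99: ✓ → 391
sku=J30: ✓ → 309
sku=J40: ✓ → 114
sku=J78: ✓ → 187
sku=J79: ✓ → 62
sku=J65: ✓ → 494
sku=J92: ✗
sku=J51: ✓ → 161
price_avg = (240 + 391 + 309 + 114 + 187 + 62 + 494 + 161) / 8 = 244.75

price_sum=2374, acme_max=309, price_avg=244.75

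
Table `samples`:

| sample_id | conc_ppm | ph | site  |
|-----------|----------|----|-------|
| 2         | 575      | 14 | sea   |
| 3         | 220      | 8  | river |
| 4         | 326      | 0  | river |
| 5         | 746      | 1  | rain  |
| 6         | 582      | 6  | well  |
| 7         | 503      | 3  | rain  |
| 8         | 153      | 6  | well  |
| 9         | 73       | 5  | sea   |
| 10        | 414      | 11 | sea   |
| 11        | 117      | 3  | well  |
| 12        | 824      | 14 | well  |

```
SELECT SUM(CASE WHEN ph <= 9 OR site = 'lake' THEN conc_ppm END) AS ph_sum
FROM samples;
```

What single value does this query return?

2720

sample_id=2: ✗
sample_id=3: ✓ → 220
sample_id=4: ✓ → 326
sample_id=5: ✓ → 746
sample_id=6: ✓ → 582
sample_id=7: ✓ → 503
sample_id=8: ✓ → 153
sample_id=9: ✓ → 73
sample_id=10: ✗
sample_id=11: ✓ → 117
sample_id=12: ✗
ph_sum = 220 + 326 + 746 + 582 + 503 + 153 + 73 + 117 = 2720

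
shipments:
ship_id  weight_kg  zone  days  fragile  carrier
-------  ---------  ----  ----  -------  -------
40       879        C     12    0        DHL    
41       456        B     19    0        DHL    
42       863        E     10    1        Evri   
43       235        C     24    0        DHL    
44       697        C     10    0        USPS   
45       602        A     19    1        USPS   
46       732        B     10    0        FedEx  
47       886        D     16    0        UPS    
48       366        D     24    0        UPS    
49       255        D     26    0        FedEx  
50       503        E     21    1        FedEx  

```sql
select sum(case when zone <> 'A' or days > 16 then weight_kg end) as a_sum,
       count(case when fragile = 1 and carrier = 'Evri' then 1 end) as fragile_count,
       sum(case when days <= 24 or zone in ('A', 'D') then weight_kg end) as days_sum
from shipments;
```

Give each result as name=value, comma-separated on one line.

[a_sum: zone <> 'A' or days > 16]
ship_id=40: ✓ → 879
ship_id=41: ✓ → 456
ship_id=42: ✓ → 863
ship_id=43: ✓ → 235
ship_id=44: ✓ → 697
ship_id=45: ✓ → 602
ship_id=46: ✓ → 732
ship_id=47: ✓ → 886
ship_id=48: ✓ → 366
ship_id=49: ✓ → 255
ship_id=50: ✓ → 503
a_sum = 879 + 456 + 863 + 235 + 697 + 602 + 732 + 886 + 366 + 255 + 503 = 6474
—
[fragile_count: fragile = 1 and carrier = 'Evri']
ship_id=40: ✗
ship_id=41: ✗
ship_id=42: ✓ → 1
ship_id=43: ✗
ship_id=44: ✗
ship_id=45: ✗
ship_id=46: ✗
ship_id=47: ✗
ship_id=48: ✗
ship_id=49: ✗
ship_id=50: ✗
fragile_count = COUNT(1) = 1
—
[days_sum: days <= 24 or zone in ('A', 'D')]
ship_id=40: ✓ → 879
ship_id=41: ✓ → 456
ship_id=42: ✓ → 863
ship_id=43: ✓ → 235
ship_id=44: ✓ → 697
ship_id=45: ✓ → 602
ship_id=46: ✓ → 732
ship_id=47: ✓ → 886
ship_id=48: ✓ → 366
ship_id=49: ✓ → 255
ship_id=50: ✓ → 503
days_sum = 879 + 456 + 863 + 235 + 697 + 602 + 732 + 886 + 366 + 255 + 503 = 6474

a_sum=6474, fragile_count=1, days_sum=6474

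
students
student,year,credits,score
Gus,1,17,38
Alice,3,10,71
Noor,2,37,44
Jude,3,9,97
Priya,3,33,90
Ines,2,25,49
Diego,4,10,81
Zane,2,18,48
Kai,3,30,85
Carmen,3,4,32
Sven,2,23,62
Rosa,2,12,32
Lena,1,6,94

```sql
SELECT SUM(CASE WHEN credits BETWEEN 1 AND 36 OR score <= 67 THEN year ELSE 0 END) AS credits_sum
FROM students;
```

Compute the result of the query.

31

student=Gus: ✓ → 1
student=Alice: ✓ → 3
student=Noor: ✓ → 2
student=Jude: ✓ → 3
student=Priya: ✓ → 3
student=Ines: ✓ → 2
student=Diego: ✓ → 4
student=Zane: ✓ → 2
student=Kai: ✓ → 3
student=Carmen: ✓ → 3
student=Sven: ✓ → 2
student=Rosa: ✓ → 2
student=Lena: ✓ → 1
credits_sum = 1 + 3 + 2 + 3 + 3 + 2 + 4 + 2 + 3 + 3 + 2 + 2 + 1 = 31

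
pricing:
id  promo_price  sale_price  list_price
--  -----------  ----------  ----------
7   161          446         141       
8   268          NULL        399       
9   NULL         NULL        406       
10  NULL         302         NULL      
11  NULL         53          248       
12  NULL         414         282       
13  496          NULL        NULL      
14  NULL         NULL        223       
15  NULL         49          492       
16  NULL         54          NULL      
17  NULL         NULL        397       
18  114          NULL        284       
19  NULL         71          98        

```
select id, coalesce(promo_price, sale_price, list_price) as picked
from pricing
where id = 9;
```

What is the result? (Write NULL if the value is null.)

406

id = 9: promo_price=NULL, sale_price=NULL, list_price=406.
promo_price=NULL, sale_price=NULL, list_price=406 → 406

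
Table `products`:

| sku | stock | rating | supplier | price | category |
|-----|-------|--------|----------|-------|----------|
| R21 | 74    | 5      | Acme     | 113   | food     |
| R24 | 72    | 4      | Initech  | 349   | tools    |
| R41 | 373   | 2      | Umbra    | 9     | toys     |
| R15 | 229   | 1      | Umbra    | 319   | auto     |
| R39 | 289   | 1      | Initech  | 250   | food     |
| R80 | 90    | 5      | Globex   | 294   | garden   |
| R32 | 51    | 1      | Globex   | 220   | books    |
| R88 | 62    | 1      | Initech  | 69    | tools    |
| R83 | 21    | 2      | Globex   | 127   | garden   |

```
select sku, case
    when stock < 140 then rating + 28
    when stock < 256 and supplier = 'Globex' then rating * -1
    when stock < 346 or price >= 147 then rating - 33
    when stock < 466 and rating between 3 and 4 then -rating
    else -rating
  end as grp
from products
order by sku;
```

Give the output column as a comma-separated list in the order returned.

-32, 33, 32, 29, -32, -2, 33, 30, 29

sku=R15: stock < 346 or price >= 147 → -32
sku=R21: stock < 140 → 33
sku=R24: stock < 140 → 32
sku=R32: stock < 140 → 29
sku=R39: stock < 346 or price >= 147 → -32
sku=R41: ELSE → -2
sku=R80: stock < 140 → 33
sku=R83: stock < 140 → 30
sku=R88: stock < 140 → 29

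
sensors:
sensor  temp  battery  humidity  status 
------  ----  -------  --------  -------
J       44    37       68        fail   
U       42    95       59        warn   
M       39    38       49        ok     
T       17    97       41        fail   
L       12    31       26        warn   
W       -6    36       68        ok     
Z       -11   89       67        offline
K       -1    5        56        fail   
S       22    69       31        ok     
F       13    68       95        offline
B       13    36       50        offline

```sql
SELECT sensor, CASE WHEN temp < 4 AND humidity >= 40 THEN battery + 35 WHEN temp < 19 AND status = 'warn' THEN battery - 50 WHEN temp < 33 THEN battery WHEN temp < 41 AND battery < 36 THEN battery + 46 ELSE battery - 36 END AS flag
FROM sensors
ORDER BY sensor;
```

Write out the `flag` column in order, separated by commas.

sensor=B: temp < 33 → 36
sensor=F: temp < 33 → 68
sensor=J: ELSE → 1
sensor=K: temp < 4 AND humidity >= 40 → 40
sensor=L: temp < 19 AND status = 'warn' → -19
sensor=M: ELSE → 2
sensor=S: temp < 33 → 69
sensor=T: temp < 33 → 97
sensor=U: ELSE → 59
sensor=W: temp < 4 AND humidity >= 40 → 71
sensor=Z: temp < 4 AND humidity >= 40 → 124

36, 68, 1, 40, -19, 2, 69, 97, 59, 71, 124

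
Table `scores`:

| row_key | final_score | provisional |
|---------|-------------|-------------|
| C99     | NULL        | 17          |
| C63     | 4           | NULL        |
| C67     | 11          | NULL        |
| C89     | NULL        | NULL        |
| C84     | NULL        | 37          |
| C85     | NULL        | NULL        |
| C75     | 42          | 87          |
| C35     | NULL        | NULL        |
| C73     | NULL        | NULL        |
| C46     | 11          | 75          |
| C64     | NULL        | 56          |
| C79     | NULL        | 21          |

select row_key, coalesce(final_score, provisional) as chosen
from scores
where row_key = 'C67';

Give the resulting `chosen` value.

row_key = C67: final_score=11, provisional=NULL.
final_score=11 → 11

11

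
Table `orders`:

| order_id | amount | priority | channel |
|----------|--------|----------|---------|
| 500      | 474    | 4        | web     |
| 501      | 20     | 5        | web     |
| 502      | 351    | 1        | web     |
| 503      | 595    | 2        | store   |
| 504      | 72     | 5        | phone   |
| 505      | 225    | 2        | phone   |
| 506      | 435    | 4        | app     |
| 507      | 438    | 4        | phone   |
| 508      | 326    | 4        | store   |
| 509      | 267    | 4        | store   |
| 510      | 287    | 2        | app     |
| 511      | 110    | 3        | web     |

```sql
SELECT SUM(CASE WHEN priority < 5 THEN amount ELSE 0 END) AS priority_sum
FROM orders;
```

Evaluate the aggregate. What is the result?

order_id=500: ✓ → 474
order_id=501: ✗
order_id=502: ✓ → 351
order_id=503: ✓ → 595
order_id=504: ✗
order_id=505: ✓ → 225
order_id=506: ✓ → 435
order_id=507: ✓ → 438
order_id=508: ✓ → 326
order_id=509: ✓ → 267
order_id=510: ✓ → 287
order_id=511: ✓ → 110
priority_sum = 474 + 351 + 595 + 225 + 435 + 438 + 326 + 267 + 287 + 110 = 3508

3508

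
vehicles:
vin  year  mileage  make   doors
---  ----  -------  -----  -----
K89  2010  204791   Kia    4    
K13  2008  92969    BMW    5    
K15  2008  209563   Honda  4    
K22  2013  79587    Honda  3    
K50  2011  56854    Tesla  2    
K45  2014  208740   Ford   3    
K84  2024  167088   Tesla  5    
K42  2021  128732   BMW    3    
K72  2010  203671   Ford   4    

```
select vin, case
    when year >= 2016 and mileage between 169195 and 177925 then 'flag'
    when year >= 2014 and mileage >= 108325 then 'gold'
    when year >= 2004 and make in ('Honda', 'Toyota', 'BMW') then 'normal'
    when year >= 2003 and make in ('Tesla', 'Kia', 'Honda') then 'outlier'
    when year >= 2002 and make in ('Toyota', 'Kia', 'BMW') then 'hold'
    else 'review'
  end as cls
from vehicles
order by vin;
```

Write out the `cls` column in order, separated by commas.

normal, normal, normal, gold, gold, outlier, review, gold, outlier

vin=K13: year >= 2004 and make in ('Honda', 'Toyota', 'BMW') → normal
vin=K15: year >= 2004 and make in ('Honda', 'Toyota', 'BMW') → normal
vin=K22: year >= 2004 and make in ('Honda', 'Toyota', 'BMW') → normal
vin=K42: year >= 2014 and mileage >= 108325 → gold
vin=K45: year >= 2014 and mileage >= 108325 → gold
vin=K50: year >= 2003 and make in ('Tesla', 'Kia', 'Honda') → outlier
vin=K72: ELSE → review
vin=K84: year >= 2014 and mileage >= 108325 → gold
vin=K89: year >= 2003 and make in ('Tesla', 'Kia', 'Honda') → outlier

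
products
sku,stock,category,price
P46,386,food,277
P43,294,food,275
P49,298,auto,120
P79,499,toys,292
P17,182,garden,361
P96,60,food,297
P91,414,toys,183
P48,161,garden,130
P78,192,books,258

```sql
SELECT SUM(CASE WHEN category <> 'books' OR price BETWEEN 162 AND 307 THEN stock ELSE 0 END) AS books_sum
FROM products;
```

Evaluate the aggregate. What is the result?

sku=P46: ✓ → 386
sku=P43: ✓ → 294
sku=P49: ✓ → 298
sku=P79: ✓ → 499
sku=P17: ✓ → 182
sku=P96: ✓ → 60
sku=P91: ✓ → 414
sku=P48: ✓ → 161
sku=P78: ✓ → 192
books_sum = 386 + 294 + 298 + 499 + 182 + 60 + 414 + 161 + 192 = 2486

2486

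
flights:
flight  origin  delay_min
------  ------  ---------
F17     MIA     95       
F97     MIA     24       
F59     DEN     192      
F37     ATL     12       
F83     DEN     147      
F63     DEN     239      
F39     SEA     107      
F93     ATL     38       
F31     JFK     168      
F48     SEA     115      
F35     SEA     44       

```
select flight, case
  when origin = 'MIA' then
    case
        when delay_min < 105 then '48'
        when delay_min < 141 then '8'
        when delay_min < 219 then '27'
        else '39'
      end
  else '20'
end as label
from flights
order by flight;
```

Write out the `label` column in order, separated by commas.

48, 20, 20, 20, 20, 20, 20, 20, 20, 20, 48

flight=F17: origin='MIA' → inner[delay_min < 105] → 48
flight=F31: origin='JFK' → outer ELSE → 20
flight=F35: origin='SEA' → outer ELSE → 20
flight=F37: origin='ATL' → outer ELSE → 20
flight=F39: origin='SEA' → outer ELSE → 20
flight=F48: origin='SEA' → outer ELSE → 20
flight=F59: origin='DEN' → outer ELSE → 20
flight=F63: origin='DEN' → outer ELSE → 20
flight=F83: origin='DEN' → outer ELSE → 20
flight=F93: origin='ATL' → outer ELSE → 20
flight=F97: origin='MIA' → inner[delay_min < 105] → 48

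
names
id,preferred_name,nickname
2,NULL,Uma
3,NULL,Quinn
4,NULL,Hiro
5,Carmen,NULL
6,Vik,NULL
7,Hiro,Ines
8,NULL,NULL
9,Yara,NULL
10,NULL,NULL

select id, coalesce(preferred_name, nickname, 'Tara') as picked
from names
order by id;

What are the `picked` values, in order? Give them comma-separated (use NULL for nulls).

Uma, Quinn, Hiro, Carmen, Vik, Hiro, Tara, Yara, Tara

id=2: preferred_name=NULL, nickname=Uma → Uma
id=3: preferred_name=NULL, nickname=Quinn → Quinn
id=4: preferred_name=NULL, nickname=Hiro → Hiro
id=5: preferred_name=Carmen → Carmen
id=6: preferred_name=Vik → Vik
id=7: preferred_name=Hiro → Hiro
id=8: preferred_name=NULL, nickname=NULL, → literal Tara → Tara
id=9: preferred_name=Yara → Yara
id=10: preferred_name=NULL, nickname=NULL, → literal Tara → Tara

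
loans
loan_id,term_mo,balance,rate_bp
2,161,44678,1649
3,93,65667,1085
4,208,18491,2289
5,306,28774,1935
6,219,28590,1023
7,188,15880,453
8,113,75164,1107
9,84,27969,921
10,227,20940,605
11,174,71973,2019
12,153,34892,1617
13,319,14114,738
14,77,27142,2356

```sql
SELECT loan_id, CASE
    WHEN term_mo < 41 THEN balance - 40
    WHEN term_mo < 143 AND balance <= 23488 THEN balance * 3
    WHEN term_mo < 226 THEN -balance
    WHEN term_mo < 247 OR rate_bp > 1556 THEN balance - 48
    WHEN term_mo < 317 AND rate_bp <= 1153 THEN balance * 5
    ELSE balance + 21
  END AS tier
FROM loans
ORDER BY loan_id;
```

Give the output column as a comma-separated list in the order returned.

-44678, -65667, -18491, 28726, -28590, -15880, -75164, -27969, 20892, -71973, -34892, 14135, -27142

loan_id=2: term_mo < 226 → -44678
loan_id=3: term_mo < 226 → -65667
loan_id=4: term_mo < 226 → -18491
loan_id=5: term_mo < 247 OR rate_bp > 1556 → 28726
loan_id=6: term_mo < 226 → -28590
loan_id=7: term_mo < 226 → -15880
loan_id=8: term_mo < 226 → -75164
loan_id=9: term_mo < 226 → -27969
loan_id=10: term_mo < 247 OR rate_bp > 1556 → 20892
loan_id=11: term_mo < 226 → -71973
loan_id=12: term_mo < 226 → -34892
loan_id=13: ELSE → 14135
loan_id=14: term_mo < 226 → -27142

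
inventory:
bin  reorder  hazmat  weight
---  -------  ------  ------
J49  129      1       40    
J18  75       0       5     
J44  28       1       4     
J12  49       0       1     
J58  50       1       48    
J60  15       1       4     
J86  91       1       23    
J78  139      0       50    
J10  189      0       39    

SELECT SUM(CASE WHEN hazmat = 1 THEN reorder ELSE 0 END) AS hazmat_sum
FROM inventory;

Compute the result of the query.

313

bin=J49: ✓ → 129
bin=J18: ✗
bin=J44: ✓ → 28
bin=J12: ✗
bin=J58: ✓ → 50
bin=J60: ✓ → 15
bin=J86: ✓ → 91
bin=J78: ✗
bin=J10: ✗
hazmat_sum = 129 + 28 + 50 + 15 + 91 = 313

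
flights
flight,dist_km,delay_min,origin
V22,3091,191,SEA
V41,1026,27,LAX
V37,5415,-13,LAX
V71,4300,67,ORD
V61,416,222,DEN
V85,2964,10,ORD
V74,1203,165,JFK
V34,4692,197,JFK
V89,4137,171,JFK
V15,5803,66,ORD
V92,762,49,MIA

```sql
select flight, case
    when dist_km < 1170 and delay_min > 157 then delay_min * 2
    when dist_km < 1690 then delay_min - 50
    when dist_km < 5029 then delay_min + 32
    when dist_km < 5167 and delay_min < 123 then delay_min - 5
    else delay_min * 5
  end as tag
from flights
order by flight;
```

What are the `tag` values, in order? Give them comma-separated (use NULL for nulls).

flight=V15: ELSE → 330
flight=V22: dist_km < 5029 → 223
flight=V34: dist_km < 5029 → 229
flight=V37: ELSE → -65
flight=V41: dist_km < 1690 → -23
flight=V61: dist_km < 1170 and delay_min > 157 → 444
flight=V71: dist_km < 5029 → 99
flight=V74: dist_km < 1690 → 115
flight=V85: dist_km < 5029 → 42
flight=V89: dist_km < 5029 → 203
flight=V92: dist_km < 1690 → -1

330, 223, 229, -65, -23, 444, 99, 115, 42, 203, -1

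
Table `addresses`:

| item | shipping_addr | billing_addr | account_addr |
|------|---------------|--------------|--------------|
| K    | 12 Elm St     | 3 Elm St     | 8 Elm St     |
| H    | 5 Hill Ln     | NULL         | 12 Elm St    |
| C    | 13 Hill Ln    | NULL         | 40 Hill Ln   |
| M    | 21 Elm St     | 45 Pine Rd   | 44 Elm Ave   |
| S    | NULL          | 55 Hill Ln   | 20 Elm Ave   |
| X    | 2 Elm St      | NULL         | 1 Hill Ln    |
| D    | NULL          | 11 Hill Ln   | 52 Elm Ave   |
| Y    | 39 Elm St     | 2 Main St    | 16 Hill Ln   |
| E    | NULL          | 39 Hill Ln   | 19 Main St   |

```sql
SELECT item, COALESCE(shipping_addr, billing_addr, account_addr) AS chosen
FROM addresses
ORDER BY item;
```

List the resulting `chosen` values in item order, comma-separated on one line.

item=C: shipping_addr=13 Hill Ln → 13 Hill Ln
item=D: shipping_addr=NULL, billing_addr=11 Hill Ln → 11 Hill Ln
item=E: shipping_addr=NULL, billing_addr=39 Hill Ln → 39 Hill Ln
item=H: shipping_addr=5 Hill Ln → 5 Hill Ln
item=K: shipping_addr=12 Elm St → 12 Elm St
item=M: shipping_addr=21 Elm St → 21 Elm St
item=S: shipping_addr=NULL, billing_addr=55 Hill Ln → 55 Hill Ln
item=X: shipping_addr=2 Elm St → 2 Elm St
item=Y: shipping_addr=39 Elm St → 39 Elm St

13 Hill Ln, 11 Hill Ln, 39 Hill Ln, 5 Hill Ln, 12 Elm St, 21 Elm St, 55 Hill Ln, 2 Elm St, 39 Elm St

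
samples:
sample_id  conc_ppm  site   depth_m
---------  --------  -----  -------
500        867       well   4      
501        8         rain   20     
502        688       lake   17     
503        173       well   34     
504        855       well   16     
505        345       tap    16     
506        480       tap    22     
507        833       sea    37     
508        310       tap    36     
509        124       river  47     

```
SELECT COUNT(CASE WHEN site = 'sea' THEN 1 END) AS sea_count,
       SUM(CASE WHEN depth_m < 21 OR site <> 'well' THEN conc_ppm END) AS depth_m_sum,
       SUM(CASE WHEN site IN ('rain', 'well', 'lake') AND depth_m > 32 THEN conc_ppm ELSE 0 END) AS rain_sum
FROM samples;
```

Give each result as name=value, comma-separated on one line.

sea_count=1, depth_m_sum=4510, rain_sum=173

[sea_count: site = 'sea']
sample_id=500: ✗
sample_id=501: ✗
sample_id=502: ✗
sample_id=503: ✗
sample_id=504: ✗
sample_id=505: ✗
sample_id=506: ✗
sample_id=507: ✓ → 1
sample_id=508: ✗
sample_id=509: ✗
sea_count = COUNT(1) = 1
—
[depth_m_sum: depth_m < 21 OR site <> 'well']
sample_id=500: ✓ → 867
sample_id=501: ✓ → 8
sample_id=502: ✓ → 688
sample_id=503: ✗
sample_id=504: ✓ → 855
sample_id=505: ✓ → 345
sample_id=506: ✓ → 480
sample_id=507: ✓ → 833
sample_id=508: ✓ → 310
sample_id=509: ✓ → 124
depth_m_sum = 867 + 8 + 688 + 855 + 345 + 480 + 833 + 310 + 124 = 4510
—
[rain_sum: site IN ('rain', 'well', 'lake') AND depth_m > 32]
sample_id=500: ✗
sample_id=501: ✗
sample_id=502: ✗
sample_id=503: ✓ → 173
sample_id=504: ✗
sample_id=505: ✗
sample_id=506: ✗
sample_id=507: ✗
sample_id=508: ✗
sample_id=509: ✗
rain_sum = 173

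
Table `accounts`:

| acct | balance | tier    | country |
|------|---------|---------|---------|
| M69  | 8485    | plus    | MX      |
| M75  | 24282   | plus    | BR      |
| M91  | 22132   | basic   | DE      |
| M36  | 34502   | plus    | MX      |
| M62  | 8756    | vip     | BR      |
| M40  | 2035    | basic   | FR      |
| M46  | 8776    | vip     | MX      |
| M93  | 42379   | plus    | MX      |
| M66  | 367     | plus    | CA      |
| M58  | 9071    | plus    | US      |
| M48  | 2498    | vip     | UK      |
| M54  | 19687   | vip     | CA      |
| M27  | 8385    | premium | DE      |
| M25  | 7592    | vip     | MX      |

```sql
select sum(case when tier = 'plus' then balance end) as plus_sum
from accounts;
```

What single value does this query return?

119086

acct=M69: ✓ → 8485
acct=M75: ✓ → 24282
acct=M91: ✗
acct=M36: ✓ → 34502
acct=M62: ✗
acct=M40: ✗
acct=M46: ✗
acct=M93: ✓ → 42379
acct=M66: ✓ → 367
acct=M58: ✓ → 9071
acct=M48: ✗
acct=M54: ✗
acct=M27: ✗
acct=M25: ✗
plus_sum = 8485 + 24282 + 34502 + 42379 + 367 + 9071 = 119086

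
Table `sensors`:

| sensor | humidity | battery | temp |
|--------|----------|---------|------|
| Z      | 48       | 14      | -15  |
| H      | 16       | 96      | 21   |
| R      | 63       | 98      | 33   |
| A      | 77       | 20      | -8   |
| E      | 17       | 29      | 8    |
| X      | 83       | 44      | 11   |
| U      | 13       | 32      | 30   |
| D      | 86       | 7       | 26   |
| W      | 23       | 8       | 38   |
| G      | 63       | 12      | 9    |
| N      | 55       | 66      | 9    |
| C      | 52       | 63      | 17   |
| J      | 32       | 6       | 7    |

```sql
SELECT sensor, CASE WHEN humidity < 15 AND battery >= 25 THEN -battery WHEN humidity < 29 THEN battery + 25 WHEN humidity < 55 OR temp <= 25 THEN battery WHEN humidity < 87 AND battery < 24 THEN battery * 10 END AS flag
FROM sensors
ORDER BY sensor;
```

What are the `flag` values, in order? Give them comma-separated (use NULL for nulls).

20, 63, 70, 54, 12, 121, 6, 66, NULL, -32, 33, 44, 14

sensor=A: humidity < 55 OR temp <= 25 → 20
sensor=C: humidity < 55 OR temp <= 25 → 63
sensor=D: humidity < 87 AND battery < 24 → 70
sensor=E: humidity < 29 → 54
sensor=G: humidity < 55 OR temp <= 25 → 12
sensor=H: humidity < 29 → 121
sensor=J: humidity < 55 OR temp <= 25 → 6
sensor=N: humidity < 55 OR temp <= 25 → 66
sensor=R: (no match → NULL) → NULL
sensor=U: humidity < 15 AND battery >= 25 → -32
sensor=W: humidity < 29 → 33
sensor=X: humidity < 55 OR temp <= 25 → 44
sensor=Z: humidity < 55 OR temp <= 25 → 14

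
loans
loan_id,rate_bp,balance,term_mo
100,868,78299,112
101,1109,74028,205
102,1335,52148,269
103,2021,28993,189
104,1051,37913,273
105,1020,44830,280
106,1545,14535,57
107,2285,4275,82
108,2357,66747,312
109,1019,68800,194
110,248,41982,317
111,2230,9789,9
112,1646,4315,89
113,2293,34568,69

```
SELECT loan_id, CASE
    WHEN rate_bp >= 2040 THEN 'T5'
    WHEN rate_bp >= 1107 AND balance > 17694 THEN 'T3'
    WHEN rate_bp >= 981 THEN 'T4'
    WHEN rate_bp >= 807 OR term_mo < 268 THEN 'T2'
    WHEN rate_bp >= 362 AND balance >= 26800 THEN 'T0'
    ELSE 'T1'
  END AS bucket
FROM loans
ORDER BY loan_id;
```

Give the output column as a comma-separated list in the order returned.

T2, T3, T3, T3, T4, T4, T4, T5, T5, T4, T1, T5, T4, T5

loan_id=100: rate_bp >= 807 OR term_mo < 268 → T2
loan_id=101: rate_bp >= 1107 AND balance > 17694 → T3
loan_id=102: rate_bp >= 1107 AND balance > 17694 → T3
loan_id=103: rate_bp >= 1107 AND balance > 17694 → T3
loan_id=104: rate_bp >= 981 → T4
loan_id=105: rate_bp >= 981 → T4
loan_id=106: rate_bp >= 981 → T4
loan_id=107: rate_bp >= 2040 → T5
loan_id=108: rate_bp >= 2040 → T5
loan_id=109: rate_bp >= 981 → T4
loan_id=110: ELSE → T1
loan_id=111: rate_bp >= 2040 → T5
loan_id=112: rate_bp >= 981 → T4
loan_id=113: rate_bp >= 2040 → T5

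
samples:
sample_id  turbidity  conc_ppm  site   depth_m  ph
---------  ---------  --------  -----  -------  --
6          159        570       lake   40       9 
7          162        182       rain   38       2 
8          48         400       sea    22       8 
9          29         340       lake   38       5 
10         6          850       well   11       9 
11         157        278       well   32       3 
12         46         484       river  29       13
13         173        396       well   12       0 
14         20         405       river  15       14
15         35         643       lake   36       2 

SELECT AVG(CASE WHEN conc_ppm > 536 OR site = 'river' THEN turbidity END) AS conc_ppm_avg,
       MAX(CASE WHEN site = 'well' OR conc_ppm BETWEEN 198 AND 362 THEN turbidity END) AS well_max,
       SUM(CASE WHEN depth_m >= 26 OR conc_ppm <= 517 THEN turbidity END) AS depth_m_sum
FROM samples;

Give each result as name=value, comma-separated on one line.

conc_ppm_avg=53.2, well_max=173, depth_m_sum=829

[conc_ppm_avg: conc_ppm > 536 OR site = 'river']
sample_id=6: ✓ → 159
sample_id=7: ✗
sample_id=8: ✗
sample_id=9: ✗
sample_id=10: ✓ → 6
sample_id=11: ✗
sample_id=12: ✓ → 46
sample_id=13: ✗
sample_id=14: ✓ → 20
sample_id=15: ✓ → 35
conc_ppm_avg = (159 + 6 + 46 + 20 + 35) / 5 = 53.2
—
[well_max: site = 'well' OR conc_ppm BETWEEN 198 AND 362]
sample_id=6: ✗
sample_id=7: ✗
sample_id=8: ✗
sample_id=9: ✓ → 29
sample_id=10: ✓ → 6
sample_id=11: ✓ → 157
sample_id=12: ✗
sample_id=13: ✓ → 173
sample_id=14: ✗
sample_id=15: ✗
well_max = MAX(29, 6, 157, 173) = 173
—
[depth_m_sum: depth_m >= 26 OR conc_ppm <= 517]
sample_id=6: ✓ → 159
sample_id=7: ✓ → 162
sample_id=8: ✓ → 48
sample_id=9: ✓ → 29
sample_id=10: ✗
sample_id=11: ✓ → 157
sample_id=12: ✓ → 46
sample_id=13: ✓ → 173
sample_id=14: ✓ → 20
sample_id=15: ✓ → 35
depth_m_sum = 159 + 162 + 48 + 29 + 157 + 46 + 173 + 20 + 35 = 829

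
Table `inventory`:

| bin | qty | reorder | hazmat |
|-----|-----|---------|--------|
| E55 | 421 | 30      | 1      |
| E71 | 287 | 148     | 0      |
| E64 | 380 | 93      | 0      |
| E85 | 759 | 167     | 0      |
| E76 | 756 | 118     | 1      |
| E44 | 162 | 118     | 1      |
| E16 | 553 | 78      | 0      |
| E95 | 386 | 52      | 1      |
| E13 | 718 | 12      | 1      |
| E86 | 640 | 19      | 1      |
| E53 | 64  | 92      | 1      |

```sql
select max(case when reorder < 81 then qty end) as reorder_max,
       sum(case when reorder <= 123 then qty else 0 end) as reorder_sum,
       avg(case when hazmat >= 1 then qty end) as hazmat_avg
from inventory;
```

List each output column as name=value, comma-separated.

reorder_max=718, reorder_sum=4080, hazmat_avg=449.5714285714

[reorder_max: reorder < 81]
bin=E55: ✓ → 421
bin=E71: ✗
bin=E64: ✗
bin=E85: ✗
bin=E76: ✗
bin=E44: ✗
bin=E16: ✓ → 553
bin=E95: ✓ → 386
bin=E13: ✓ → 718
bin=E86: ✓ → 640
bin=E53: ✗
reorder_max = MAX(421, 553, 386, 718, 640) = 718
—
[reorder_sum: reorder <= 123]
bin=E55: ✓ → 421
bin=E71: ✗
bin=E64: ✓ → 380
bin=E85: ✗
bin=E76: ✓ → 756
bin=E44: ✓ → 162
bin=E16: ✓ → 553
bin=E95: ✓ → 386
bin=E13: ✓ → 718
bin=E86: ✓ → 640
bin=E53: ✓ → 64
reorder_sum = 421 + 380 + 756 + 162 + 553 + 386 + 718 + 640 + 64 = 4080
—
[hazmat_avg: hazmat >= 1]
bin=E55: ✓ → 421
bin=E71: ✗
bin=E64: ✗
bin=E85: ✗
bin=E76: ✓ → 756
bin=E44: ✓ → 162
bin=E16: ✗
bin=E95: ✓ → 386
bin=E13: ✓ → 718
bin=E86: ✓ → 640
bin=E53: ✓ → 64
hazmat_avg = (421 + 756 + 162 + 386 + 718 + 640 + 64) / 7 = 449.5714285714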